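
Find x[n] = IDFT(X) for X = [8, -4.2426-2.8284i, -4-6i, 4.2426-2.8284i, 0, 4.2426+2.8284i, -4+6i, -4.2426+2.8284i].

x[n] = (1/8) Σ(k=0 to 7) X[k] · e^(2πikn/8)

Computing each x[n]:
x[0] = 0
x[1] = 2
x[2] = 2
x[3] = 2
x[4] = 0
x[5] = 3
x[6] = 2
x[7] = -3

x = [0, 2, 2, 2, 0, 3, 2, -3]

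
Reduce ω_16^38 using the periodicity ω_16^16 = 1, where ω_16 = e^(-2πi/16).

Since ω_16^16 = 1, powers reduce modulo 16.
38 mod 16 = 6
So ω_16^38 = ω_16^6 = e^(-2πi·6/16)

ω_16^38 = ω_16^6 = -0.7071-0.7071i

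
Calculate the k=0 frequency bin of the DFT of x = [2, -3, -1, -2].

X[0] = Σ(n=0 to 3) x[n] · ω_4^0 = Σ x[n]
= (2) + (-3) + (-1) + (-2)

X[0] = -4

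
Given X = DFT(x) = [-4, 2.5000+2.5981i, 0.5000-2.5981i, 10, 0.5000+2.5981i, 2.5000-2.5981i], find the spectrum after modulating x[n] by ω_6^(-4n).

Modulation property: DFT(ω_6^(-4n)·x[n]) = X[(k-4) mod 6], so circularly shift X by 4 positions.

X[k-4] = [0.5000-2.5981i, 10, 0.5000+2.5981i, 2.5000-2.5981i, -4, 2.5000+2.5981i]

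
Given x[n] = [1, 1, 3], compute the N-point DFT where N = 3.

X[k] = Σ(n=0 to 2) x[n] · ω_3^(nk)
where ω_3 = e^(-2πi/3)

Computing each X[k]:
X[0] = 5
X[1] = -1.0000+1.7321i
X[2] = -1.0000-1.7321i

X = [5, -1.0000+1.7321i, -1.0000-1.7321i]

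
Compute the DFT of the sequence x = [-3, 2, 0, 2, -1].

X[k] = Σ(n=0 to 4) x[n] · ω_5^(nk)
where ω_5 = e^(-2πi/5)

Computing each X[k]:
X[0] = 0
X[1] = -4.3090-1.6776i
X[2] = -3.1910-3.6655i
X[3] = -3.1910+3.6655i
X[4] = -4.3090+1.6776i

X = [0, -4.3090-1.6776i, -3.1910-3.6655i, -3.1910+3.6655i, -4.3090+1.6776i]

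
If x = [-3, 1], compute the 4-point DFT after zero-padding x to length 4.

Original 2-point DFT: [-2, -4]
Zero-padded 4-point DFT provides frequency interpolation.

DFT_4([x, 0, ...]) = [-2, -3-1i, -4, -3+1i]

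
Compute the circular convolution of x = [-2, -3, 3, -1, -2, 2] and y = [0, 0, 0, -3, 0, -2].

(x ⊛ y)[n] = Σ(m=0 to 5) x[m] · y[(n-m) mod 6]

Computing each output sample:
(x ⊛ y)[0] = 9
(x ⊛ y)[1] = 0
(x ⊛ y)[2] = -4
(x ⊛ y)[3] = 10
(x ⊛ y)[4] = 5
(x ⊛ y)[5] = -5

x ⊛ y = [9, 0, -4, 10, 5, -5]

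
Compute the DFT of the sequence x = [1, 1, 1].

X[k] = Σ(n=0 to 2) x[n] · ω_3^(nk)
where ω_3 = e^(-2πi/3)

Computing each X[k]:
X[0] = 3
X[1] = 0
X[2] = 0

X = [3, 0, 0]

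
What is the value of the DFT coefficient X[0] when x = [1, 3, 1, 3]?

X[0] = Σ(n=0 to 3) x[n] · ω_4^0 = Σ x[n]
= (1) + (3) + (1) + (3)

X[0] = 8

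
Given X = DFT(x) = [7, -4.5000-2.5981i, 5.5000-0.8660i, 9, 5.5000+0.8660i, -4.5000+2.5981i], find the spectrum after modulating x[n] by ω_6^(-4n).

Modulation property: DFT(ω_6^(-4n)·x[n]) = X[(k-4) mod 6], so circularly shift X by 4 positions.

X[k-4] = [5.5000-0.8660i, 9, 5.5000+0.8660i, -4.5000+2.5981i, 7, -4.5000-2.5981i]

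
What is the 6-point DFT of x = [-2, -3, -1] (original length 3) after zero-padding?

Original 3-point DFT: [-6, 1.7321i, -1.7321i]
Zero-padded 6-point DFT provides frequency interpolation.

DFT_6([x, 0, ...]) = [-6, -3.0000+3.4641i, 1.7321i, 0, -1.7321i, -3.0000-3.4641i]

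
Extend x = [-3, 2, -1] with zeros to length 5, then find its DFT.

Original 3-point DFT: [-2, -3.5000-2.5981i, -3.5000+2.5981i]
Zero-padded 5-point DFT provides frequency interpolation.

DFT_5([x, 0, ...]) = [-2, -1.5729-1.3143i, -4.9271-2.1266i, -4.9271+2.1266i, -1.5729+1.3143i]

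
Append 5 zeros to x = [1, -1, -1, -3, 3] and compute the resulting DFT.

Original 5-point DFT: [-1, 4.8541+2.6287i, -1.8541+4.2533i, -1.8541-4.2533i, 4.8541-2.6287i]
Zero-padded 10-point DFT provides frequency interpolation.

DFT_10([x, 0, ...]) = [-1, -1.6180+2.6287i, 4.8541+2.6287i, 0.6180-4.2533i, -1.8541+4.2533i, 7, -1.8541-4.2533i, 0.6180+4.2533i, 4.8541-2.6287i, -1.6180-2.6287i]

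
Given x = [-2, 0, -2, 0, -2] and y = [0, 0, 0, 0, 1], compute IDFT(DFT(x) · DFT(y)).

(x ⊛ y)[n] = Σ(m=0 to 4) x[m] · y[(n-m) mod 5]

Computing each output sample:
(x ⊛ y)[0] = 0
(x ⊛ y)[1] = -2
(x ⊛ y)[2] = 0
(x ⊛ y)[3] = -2
(x ⊛ y)[4] = -2

x ⊛ y = [0, -2, 0, -2, -2]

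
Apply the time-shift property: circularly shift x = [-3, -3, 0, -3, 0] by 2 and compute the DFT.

Time shift by 2: X_shifted[k] = ω_5^(2k) · X[k]
Shifted x = [-3, 0, -3, -3, 0]

DFT(x[n-2]) = [-9, 1.8541, -4.8541, -4.8541, 1.8541]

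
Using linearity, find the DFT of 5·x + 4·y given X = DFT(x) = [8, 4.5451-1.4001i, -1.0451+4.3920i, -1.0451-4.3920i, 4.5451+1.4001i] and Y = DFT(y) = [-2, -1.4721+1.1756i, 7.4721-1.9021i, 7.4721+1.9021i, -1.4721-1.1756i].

By linearity: DFT(5x + 4y) = 5·DFT(x) + 4·DFT(y)
= 5·[8, 4.5451-1.4001i, -1.0451+4.3920i, -1.0451-4.3920i, 4.5451+1.4001i] + 4·[-2, -1.4721+1.1756i, 7.4721-1.9021i, 7.4721+1.9021i, -1.4721-1.1756i]

Computing element-wise:
Z[0] = 5·(8) + 4·(-2) = 32
Z[1] = 5·(4.5451-1.4001i) + 4·(-1.4721+1.1756i) = 16.8371-2.2981i
Z[2] = 5·(-1.0451+4.3920i) + 4·(7.4721-1.9021i) = 24.6629+14.3516i
Z[3] = 5·(-1.0451-4.3920i) + 4·(7.4721+1.9021i) = 24.6629-14.3516i
Z[4] = 5·(4.5451+1.4001i) + 4·(-1.4721-1.1756i) = 16.8371+2.2981i

DFT(5x + 4y) = 5·X + 4·Y = [32, 16.8371-2.2981i, 24.6629+14.3516i, 24.6629-14.3516i, 16.8371+2.2981i]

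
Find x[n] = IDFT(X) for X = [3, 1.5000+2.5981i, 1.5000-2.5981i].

x[n] = (1/3) Σ(k=0 to 2) X[k] · e^(2πikn/3)

Computing each x[n]:
x[0] = 2
x[1] = -1
x[2] = 2

x = [2, -1, 2]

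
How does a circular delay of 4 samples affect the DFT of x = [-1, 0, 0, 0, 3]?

Time shift by 4: X_shifted[k] = ω_5^(4k) · X[k]
Shifted x = [0, 0, 0, 3, -1]

DFT(x[n-4]) = [2, -2.7361+0.8123i, 1.7361-3.4410i, 1.7361+3.4410i, -2.7361-0.8123i]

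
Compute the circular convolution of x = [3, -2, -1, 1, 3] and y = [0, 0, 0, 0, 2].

(x ⊛ y)[n] = Σ(m=0 to 4) x[m] · y[(n-m) mod 5]

Computing each output sample:
(x ⊛ y)[0] = -4
(x ⊛ y)[1] = -2
(x ⊛ y)[2] = 2
(x ⊛ y)[3] = 6
(x ⊛ y)[4] = 6

x ⊛ y = [-4, -2, 2, 6, 6]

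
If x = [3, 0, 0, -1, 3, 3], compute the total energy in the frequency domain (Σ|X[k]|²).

Parseval: Σ|x[n]|² = (1/N)Σ|X[k]|², so Σ|X[k]|² = N·Σ|x[n]|² = 6·28.0000

Σ|X[k]|² = N·Σ|x[n]|² = 6·28.0000 = 168.0000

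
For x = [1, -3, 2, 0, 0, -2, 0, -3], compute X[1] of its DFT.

X[1] = Σ(n=0 to 7) x[n] · ω_8^(1n) where ω_8 = e^(-2πi/8)
= (1)·ω_8^0 + (-3)·ω_8^1 + (2)·ω_8^2 + (0)·ω_8^3 + (0)·ω_8^4 + (-2)·ω_8^5 + (0)·ω_8^6 + (-3)·ω_8^7

X[1] = -1.8284-3.4142i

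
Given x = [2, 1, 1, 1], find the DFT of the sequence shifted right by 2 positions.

Time shift by 2: X_shifted[k] = ω_4^(2k) · X[k]
Shifted x = [1, 1, 2, 1]

DFT(x[n-2]) = [5, -1, 1, -1]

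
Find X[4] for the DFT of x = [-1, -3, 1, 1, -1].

X[4] = Σ(n=0 to 4) x[n] · ω_5^(4n) where ω_5 = e^(-2πi/5)
= (-1)·ω_5^0 + (-3)·ω_5^4 + (1)·ω_5^8 + (1)·ω_5^12 + (-1)·ω_5^16

X[4] = -3.8541-1.9021i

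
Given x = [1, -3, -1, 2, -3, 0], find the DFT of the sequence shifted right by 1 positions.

Time shift by 1: X_shifted[k] = ω_6^(1k) · X[k]
Shifted x = [0, 1, -3, -1, 2, -3]

DFT(x[n-1]) = [-4, 0.5000+0.8660i, 0.5000-7.7942i, 2, 0.5000+7.7942i, 0.5000-0.8660i]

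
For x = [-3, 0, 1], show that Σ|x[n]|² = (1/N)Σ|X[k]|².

Time domain:
Σ|x[n]|² = |-3|² + |0|² + |1|² = 10.0000

Frequency domain:
(1/3)Σ|X[k]|² = (1/3)(|-2|² + |-3.5000+0.8660i|² + |-3.5000-0.8660i|²) = (1/3)·30.0000 = 10.0000

Both sides agree, confirming Parseval's theorem.

Σ|x[n]|² = (1/N)Σ|X[k]|² = 10.0000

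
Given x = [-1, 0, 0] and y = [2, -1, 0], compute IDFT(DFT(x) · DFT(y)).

(x ⊛ y)[n] = Σ(m=0 to 2) x[m] · y[(n-m) mod 3]

Computing each output sample:
(x ⊛ y)[0] = -2
(x ⊛ y)[1] = 1
(x ⊛ y)[2] = 0

x ⊛ y = [-2, 1, 0]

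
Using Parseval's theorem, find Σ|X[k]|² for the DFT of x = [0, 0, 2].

Parseval: Σ|x[n]|² = (1/N)Σ|X[k]|², so Σ|X[k]|² = N·Σ|x[n]|² = 3·4.0000

Σ|X[k]|² = N·Σ|x[n]|² = 3·4.0000 = 12.0000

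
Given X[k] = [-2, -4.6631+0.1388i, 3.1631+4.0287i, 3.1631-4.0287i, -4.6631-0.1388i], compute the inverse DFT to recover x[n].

x[n] = (1/5) Σ(k=0 to 4) X[k] · e^(2πikn/5)

Computing each x[n]:
x[0] = -1
x[1] = -3
x[2] = 3
x[3] = 0
x[4] = -1

x = [-1, -3, 3, 0, -1]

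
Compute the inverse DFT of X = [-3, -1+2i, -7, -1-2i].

x[n] = (1/4) Σ(k=0 to 3) X[k] · e^(2πikn/4)

Computing each x[n]:
x[0] = -3
x[1] = 0
x[2] = -2
x[3] = 2

x = [-3, 0, -2, 2]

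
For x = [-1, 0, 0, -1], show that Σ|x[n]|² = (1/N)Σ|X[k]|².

Time domain:
Σ|x[n]|² = |-1|² + |0|² + |0|² + |-1|² = 2.0000

Frequency domain:
(1/4)Σ|X[k]|² = (1/4)(|-2|² + |-1-1i|² + |0|² + |-1+1i|²) = (1/4)·8.0000 = 2.0000

Both sides agree, confirming Parseval's theorem.

Σ|x[n]|² = (1/N)Σ|X[k]|² = 2.0000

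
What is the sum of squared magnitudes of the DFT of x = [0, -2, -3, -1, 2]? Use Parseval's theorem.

Parseval: Σ|x[n]|² = (1/N)Σ|X[k]|², so Σ|X[k]|² = N·Σ|x[n]|² = 5·18.0000

Σ|X[k]|² = N·Σ|x[n]|² = 5·18.0000 = 90.0000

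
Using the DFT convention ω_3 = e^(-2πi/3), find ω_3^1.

ω_3^1 = e^(-2πi·1/3)
= cos(-2π·1/3) + i·sin(-2π·1/3)
= cos(-2π/3) + i·sin(-2π/3)

ω_3^1 = cos(-2π/3) + i·sin(-2π/3) = -0.5000-0.8660i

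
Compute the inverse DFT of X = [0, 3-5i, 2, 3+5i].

x[n] = (1/4) Σ(k=0 to 3) X[k] · e^(2πikn/4)

Computing each x[n]:
x[0] = 2
x[1] = 2
x[2] = -1
x[3] = -3

x = [2, 2, -1, -3]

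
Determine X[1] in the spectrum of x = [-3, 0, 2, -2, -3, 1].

X[1] = Σ(n=0 to 5) x[n] · ω_6^(1n) where ω_6 = e^(-2πi/6)
= (-3)·ω_6^0 + (0)·ω_6^1 + (2)·ω_6^2 + (-2)·ω_6^3 + (-3)·ω_6^4 + (1)·ω_6^5

X[1] = -3.4641i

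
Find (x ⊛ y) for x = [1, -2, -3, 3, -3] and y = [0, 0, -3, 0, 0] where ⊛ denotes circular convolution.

(x ⊛ y)[n] = Σ(m=0 to 4) x[m] · y[(n-m) mod 5]

Computing each output sample:
(x ⊛ y)[0] = -9
(x ⊛ y)[1] = 9
(x ⊛ y)[2] = -3
(x ⊛ y)[3] = 6
(x ⊛ y)[4] = 9

x ⊛ y = [-9, 9, -3, 6, 9]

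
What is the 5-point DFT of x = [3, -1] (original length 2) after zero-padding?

Original 2-point DFT: [2, 4]
Zero-padded 5-point DFT provides frequency interpolation.

DFT_5([x, 0, ...]) = [2, 2.6910+0.9511i, 3.8090+0.5878i, 3.8090-0.5878i, 2.6910-0.9511i]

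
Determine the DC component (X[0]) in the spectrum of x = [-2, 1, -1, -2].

X[0] = Σ(n=0 to 3) x[n] · ω_4^0 = Σ x[n]
= (-2) + (1) + (-1) + (-2)

X[0] = -4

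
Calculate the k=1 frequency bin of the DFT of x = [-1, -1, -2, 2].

X[1] = Σ(n=0 to 3) x[n] · ω_4^(1n) where ω_4 = e^(-2πi/4)
= (-1)·ω_4^0 + (-1)·ω_4^1 + (-2)·ω_4^2 + (2)·ω_4^3

X[1] = 1+3i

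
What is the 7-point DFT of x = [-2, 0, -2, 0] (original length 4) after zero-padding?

Original 4-point DFT: [-4, 0, -4, 0]
Zero-padded 7-point DFT provides frequency interpolation.

DFT_7([x, 0, ...]) = [-4, -1.5550+1.9499i, -0.1981-0.8678i, -3.2470-1.5637i, -3.2470+1.5637i, -0.1981+0.8678i, -1.5550-1.9499i]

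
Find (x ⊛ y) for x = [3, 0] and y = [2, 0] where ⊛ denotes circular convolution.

(x ⊛ y)[n] = Σ(m=0 to 1) x[m] · y[(n-m) mod 2]

Computing each output sample:
(x ⊛ y)[0] = 6
(x ⊛ y)[1] = 0

x ⊛ y = [6, 0]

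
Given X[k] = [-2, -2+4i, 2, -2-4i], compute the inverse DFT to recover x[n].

x[n] = (1/4) Σ(k=0 to 3) X[k] · e^(2πikn/4)

Computing each x[n]:
x[0] = -1
x[1] = -3
x[2] = 1
x[3] = 1

x = [-1, -3, 1, 1]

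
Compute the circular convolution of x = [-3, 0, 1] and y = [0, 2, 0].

(x ⊛ y)[n] = Σ(m=0 to 2) x[m] · y[(n-m) mod 3]

Computing each output sample:
(x ⊛ y)[0] = 2
(x ⊛ y)[1] = -6
(x ⊛ y)[2] = 0

x ⊛ y = [2, -6, 0]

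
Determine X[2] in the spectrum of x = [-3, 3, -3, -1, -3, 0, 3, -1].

X[2] = Σ(n=0 to 7) x[n] · ω_8^(2n) where ω_8 = e^(-2πi/8)
= (-3)·ω_8^0 + (3)·ω_8^2 + (-3)·ω_8^4 + (-1)·ω_8^6 + (-3)·ω_8^8 + (0)·ω_8^10 + (3)·ω_8^12 + (-1)·ω_8^14

X[2] = -6-5i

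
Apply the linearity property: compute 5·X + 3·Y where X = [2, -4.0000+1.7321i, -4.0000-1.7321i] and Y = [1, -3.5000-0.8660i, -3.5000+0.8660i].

By linearity: DFT(5x + 3y) = 5·DFT(x) + 3·DFT(y)
= 5·[2, -4.0000+1.7321i, -4.0000-1.7321i] + 3·[1, -3.5000-0.8660i, -3.5000+0.8660i]

Computing element-wise:
Z[0] = 5·(2) + 3·(1) = 13
Z[1] = 5·(-4.0000+1.7321i) + 3·(-3.5000-0.8660i) = -30.5000+6.0625i
Z[2] = 5·(-4.0000-1.7321i) + 3·(-3.5000+0.8660i) = -30.5000-6.0625i

DFT(5x + 3y) = 5·X + 3·Y = [13, -30.5000+6.0625i, -30.5000-6.0625i]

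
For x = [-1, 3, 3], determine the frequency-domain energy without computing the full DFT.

Parseval: Σ|x[n]|² = (1/N)Σ|X[k]|², so Σ|X[k]|² = N·Σ|x[n]|² = 3·19.0000

Σ|X[k]|² = N·Σ|x[n]|² = 3·19.0000 = 57.0000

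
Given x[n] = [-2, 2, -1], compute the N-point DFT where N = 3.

X[k] = Σ(n=0 to 2) x[n] · ω_3^(nk)
where ω_3 = e^(-2πi/3)

Computing each X[k]:
X[0] = -1
X[1] = -2.5000-2.5981i
X[2] = -2.5000+2.5981i

X = [-1, -2.5000-2.5981i, -2.5000+2.5981i]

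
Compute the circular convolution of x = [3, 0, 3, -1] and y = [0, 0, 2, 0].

(x ⊛ y)[n] = Σ(m=0 to 3) x[m] · y[(n-m) mod 4]

Computing each output sample:
(x ⊛ y)[0] = 6
(x ⊛ y)[1] = -2
(x ⊛ y)[2] = 6
(x ⊛ y)[3] = 0

x ⊛ y = [6, -2, 6, 0]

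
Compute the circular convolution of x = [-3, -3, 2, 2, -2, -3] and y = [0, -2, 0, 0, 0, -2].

(x ⊛ y)[n] = Σ(m=0 to 5) x[m] · y[(n-m) mod 6]

Computing each output sample:
(x ⊛ y)[0] = 12
(x ⊛ y)[1] = 2
(x ⊛ y)[2] = 2
(x ⊛ y)[3] = 0
(x ⊛ y)[4] = 2
(x ⊛ y)[5] = 10

x ⊛ y = [12, 2, 2, 0, 2, 10]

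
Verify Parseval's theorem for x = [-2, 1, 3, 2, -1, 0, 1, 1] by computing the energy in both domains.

Time domain:
Σ|x[n]|² = |-2|² + |1|² + |3|² + |2|² + |-1|² + |0|² + |1|² + |1|² = 21.0000

Frequency domain:
(1/8)Σ|X[k]|² = (1/8)(|5|² + |-1.0000-3.4142i|² + |-7+2i|² + |-1.0000+0.5858i|² + |-3|² + |-1.0000-0.5858i|² + |-7-2i|² + |-1.0000+3.4142i|²) = (1/8)·168.0000 = 21.0000

Both sides agree, confirming Parseval's theorem.

Σ|x[n]|² = (1/N)Σ|X[k]|² = 21.0000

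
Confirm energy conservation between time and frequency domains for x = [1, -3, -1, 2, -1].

Time domain:
Σ|x[n]|² = |1|² + |-3|² + |-1|² + |2|² + |-1|² = 16.0000

Frequency domain:
(1/5)Σ|X[k]|² = (1/5)(|-2|² + |-1.0451+3.6655i|² + |4.5451-1.6776i|² + |4.5451+1.6776i|² + |-1.0451-3.6655i|²) = (1/5)·80.0000 = 16.0000

Both sides agree, confirming Parseval's theorem.

Σ|x[n]|² = (1/N)Σ|X[k]|² = 16.0000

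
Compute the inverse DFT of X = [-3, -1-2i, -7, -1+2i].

x[n] = (1/4) Σ(k=0 to 3) X[k] · e^(2πikn/4)

Computing each x[n]:
x[0] = -3
x[1] = 2
x[2] = -2
x[3] = 0

x = [-3, 2, -2, 0]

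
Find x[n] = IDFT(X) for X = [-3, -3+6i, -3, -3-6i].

x[n] = (1/4) Σ(k=0 to 3) X[k] · e^(2πikn/4)

Computing each x[n]:
x[0] = -3
x[1] = -3
x[2] = 0
x[3] = 3

x = [-3, -3, 0, 3]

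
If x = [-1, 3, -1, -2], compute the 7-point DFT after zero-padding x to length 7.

Original 4-point DFT: [-1, -5i, -3, 5i]
Zero-padded 7-point DFT provides frequency interpolation.

DFT_7([x, 0, ...]) = [-1, 2.8949-0.5028i, -2.0136-4.9223i, -3.8814-0.1336i, -3.8814+0.1336i, -2.0136+4.9223i, 2.8949+0.5028i]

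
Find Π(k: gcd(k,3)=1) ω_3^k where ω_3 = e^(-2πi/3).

The primitive 3rd roots of unity are ω_3^k for k coprime to 3: k ∈ {1, 2}
Their product equals the constant term of the cyclotomic polynomial Φ_3(x) up to sign.
For n ≥ 3, the product of all primitive nth roots of unity is 1. (For n=1 it is 1; for n=2 it is -1.)

1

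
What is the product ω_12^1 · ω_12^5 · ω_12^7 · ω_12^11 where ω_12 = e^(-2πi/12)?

The primitive 12th roots of unity are ω_12^k for k coprime to 12: k ∈ {1, 5, 7, 11}
Their product equals the constant term of the cyclotomic polynomial Φ_12(x) up to sign.
For n ≥ 3, the product of all primitive nth roots of unity is 1. (For n=1 it is 1; for n=2 it is -1.)

1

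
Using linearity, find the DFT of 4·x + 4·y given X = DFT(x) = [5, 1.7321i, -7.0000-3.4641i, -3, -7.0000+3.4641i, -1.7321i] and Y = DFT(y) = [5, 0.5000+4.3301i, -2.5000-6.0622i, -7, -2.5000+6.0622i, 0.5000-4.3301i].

By linearity: DFT(4x + 4y) = 4·DFT(x) + 4·DFT(y)
= 4·[5, 1.7321i, -7.0000-3.4641i, -3, -7.0000+3.4641i, -1.7321i] + 4·[5, 0.5000+4.3301i, -2.5000-6.0622i, -7, -2.5000+6.0622i, 0.5000-4.3301i]

Computing element-wise:
Z[0] = 4·(5) + 4·(5) = 40
Z[1] = 4·(1.7321i) + 4·(0.5000+4.3301i) = 2.0000+24.2488i
Z[2] = 4·(-7.0000-3.4641i) + 4·(-2.5000-6.0622i) = -38.0000-38.1052i
Z[3] = 4·(-3) + 4·(-7) = -40
Z[4] = 4·(-7.0000+3.4641i) + 4·(-2.5000+6.0622i) = -38.0000+38.1052i
Z[5] = 4·(-1.7321i) + 4·(0.5000-4.3301i) = 2.0000-24.2488i

DFT(4x + 4y) = 4·X + 4·Y = [40, 2.0000+24.2488i, -38.0000-38.1052i, -40, -38.0000+38.1052i, 2.0000-24.2488i]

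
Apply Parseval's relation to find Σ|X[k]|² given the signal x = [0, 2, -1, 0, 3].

Parseval: Σ|x[n]|² = (1/N)Σ|X[k]|², so Σ|X[k]|² = N·Σ|x[n]|² = 5·14.0000

Σ|X[k]|² = N·Σ|x[n]|² = 5·14.0000 = 70.0000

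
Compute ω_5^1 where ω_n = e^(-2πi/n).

ω_5^1 = e^(-2πi·1/5)
= cos(-2π·1/5) + i·sin(-2π·1/5)
= cos(-2π/5) + i·sin(-2π/5)

ω_5^1 = cos(-2π/5) + i·sin(-2π/5) = 0.3090-0.9511i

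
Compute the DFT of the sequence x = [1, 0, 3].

X[k] = Σ(n=0 to 2) x[n] · ω_3^(nk)
where ω_3 = e^(-2πi/3)

Computing each X[k]:
X[0] = 4
X[1] = -0.5000+2.5981i
X[2] = -0.5000-2.5981i

X = [4, -0.5000+2.5981i, -0.5000-2.5981i]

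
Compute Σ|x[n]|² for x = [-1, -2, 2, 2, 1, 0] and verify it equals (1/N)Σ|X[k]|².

Time domain:
Σ|x[n]|² = |-1|² + |-2|² + |2|² + |2|² + |1|² + |0|² = 14.0000

Frequency domain:
(1/6)Σ|X[k]|² = (1/6)(|2|² + |-5.5000+0.8660i|² + |0.5000+2.5981i|² + |2|² + |0.5000-2.5981i|² + |-5.5000-0.8660i|²) = (1/6)·84.0000 = 14.0000

Both sides agree, confirming Parseval's theorem.

Σ|x[n]|² = (1/N)Σ|X[k]|² = 14.0000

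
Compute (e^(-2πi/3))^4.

Since ω_3^3 = 1, powers reduce modulo 3.
4 mod 3 = 1
So ω_3^4 = ω_3^1 = e^(-2πi·1/3)

ω_3^4 = ω_3^1 = -0.5000-0.8660i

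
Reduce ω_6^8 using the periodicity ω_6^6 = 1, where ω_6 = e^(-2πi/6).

Since ω_6^6 = 1, powers reduce modulo 6.
8 mod 6 = 2
So ω_6^8 = ω_6^2 = e^(-2πi·2/6)

ω_6^8 = ω_6^2 = -0.5000-0.8660i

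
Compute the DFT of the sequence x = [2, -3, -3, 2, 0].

X[k] = Σ(n=0 to 4) x[n] · ω_5^(nk)
where ω_5 = e^(-2πi/5)

Computing each X[k]:
X[0] = -2
X[1] = 1.8820+5.7921i
X[2] = 4.1180-2.9919i
X[3] = 4.1180+2.9919i
X[4] = 1.8820-5.7921i

X = [-2, 1.8820+5.7921i, 4.1180-2.9919i, 4.1180+2.9919i, 1.8820-5.7921i]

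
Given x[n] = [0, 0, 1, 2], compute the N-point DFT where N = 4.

X[k] = Σ(n=0 to 3) x[n] · ω_4^(nk)
where ω_4 = e^(-2πi/4)

Computing each X[k]:
X[0] = 3
X[1] = -1+2i
X[2] = -1
X[3] = -1-2i

X = [3, -1+2i, -1, -1-2i]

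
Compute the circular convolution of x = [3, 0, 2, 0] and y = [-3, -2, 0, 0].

(x ⊛ y)[n] = Σ(m=0 to 3) x[m] · y[(n-m) mod 4]

Computing each output sample:
(x ⊛ y)[0] = -9
(x ⊛ y)[1] = -6
(x ⊛ y)[2] = -6
(x ⊛ y)[3] = -4

x ⊛ y = [-9, -6, -6, -4]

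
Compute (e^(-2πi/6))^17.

Since ω_6^6 = 1, powers reduce modulo 6.
17 mod 6 = 5
So ω_6^17 = ω_6^5 = e^(-2πi·5/6)

ω_6^17 = ω_6^5 = 0.5000+0.8660i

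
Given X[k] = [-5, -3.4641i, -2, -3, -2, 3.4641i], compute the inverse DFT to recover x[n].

x[n] = (1/6) Σ(k=0 to 5) X[k] · e^(2πikn/6)

Computing each x[n]:
x[0] = -2
x[1] = 1
x[2] = 0
x[3] = -1
x[4] = -2
x[5] = -1

x = [-2, 1, 0, -1, -2, -1]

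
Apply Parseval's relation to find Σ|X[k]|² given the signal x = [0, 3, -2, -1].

Parseval: Σ|x[n]|² = (1/N)Σ|X[k]|², so Σ|X[k]|² = N·Σ|x[n]|² = 4·14.0000

Σ|X[k]|² = N·Σ|x[n]|² = 4·14.0000 = 56.0000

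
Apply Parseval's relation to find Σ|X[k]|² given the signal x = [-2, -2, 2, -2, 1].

Parseval: Σ|x[n]|² = (1/N)Σ|X[k]|², so Σ|X[k]|² = N·Σ|x[n]|² = 5·17.0000

Σ|X[k]|² = N·Σ|x[n]|² = 5·17.0000 = 85.0000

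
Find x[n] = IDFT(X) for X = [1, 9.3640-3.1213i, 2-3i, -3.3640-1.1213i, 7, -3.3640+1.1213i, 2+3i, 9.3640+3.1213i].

x[n] = (1/8) Σ(k=0 to 7) X[k] · e^(2πikn/8)

Computing each x[n]:
x[0] = 3
x[1] = 3
x[2] = 1
x[3] = -3
x[4] = 0
x[5] = -3
x[6] = 0
x[7] = 0

x = [3, 3, 1, -3, 0, -3, 0, 0]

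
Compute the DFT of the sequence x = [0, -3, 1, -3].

X[k] = Σ(n=0 to 3) x[n] · ω_4^(nk)
where ω_4 = e^(-2πi/4)

Computing each X[k]:
X[0] = -5
X[1] = -1
X[2] = 7
X[3] = -1

X = [-5, -1, 7, -1]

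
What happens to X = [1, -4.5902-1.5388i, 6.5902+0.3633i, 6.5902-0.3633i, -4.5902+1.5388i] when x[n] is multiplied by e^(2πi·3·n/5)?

Modulation property: DFT(ω_5^(-3n)·x[n]) = X[(k-3) mod 5], so circularly shift X by 3 positions.

X[k-3] = [6.5902+0.3633i, 6.5902-0.3633i, -4.5902+1.5388i, 1, -4.5902-1.5388i]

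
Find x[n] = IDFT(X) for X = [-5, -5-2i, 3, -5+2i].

x[n] = (1/4) Σ(k=0 to 3) X[k] · e^(2πikn/4)

Computing each x[n]:
x[0] = -3
x[1] = -1
x[2] = 2
x[3] = -3

x = [-3, -1, 2, -3]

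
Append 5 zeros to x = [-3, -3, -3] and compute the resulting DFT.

Original 3-point DFT: [-9, 0, 0]
Zero-padded 8-point DFT provides frequency interpolation.

DFT_8([x, 0, ...]) = [-9, -5.1213+5.1213i, 3i, -0.8787-0.8787i, -3, -0.8787+0.8787i, -3i, -5.1213-5.1213i]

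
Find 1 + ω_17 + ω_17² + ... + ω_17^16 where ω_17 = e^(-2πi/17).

Sum of all nth roots of unity equals 0 for n > 1 (geometric series with r ≠ 1).

0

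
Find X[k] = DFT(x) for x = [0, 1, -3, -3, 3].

X[k] = Σ(n=0 to 4) x[n] · ω_5^(nk)
where ω_5 = e^(-2πi/5)

Computing each X[k]:
X[0] = -2
X[1] = 6.0902+1.9021i
X[2] = -5.0902+1.1756i
X[3] = -5.0902-1.1756i
X[4] = 6.0902-1.9021i

X = [-2, 6.0902+1.9021i, -5.0902+1.1756i, -5.0902-1.1756i, 6.0902-1.9021i]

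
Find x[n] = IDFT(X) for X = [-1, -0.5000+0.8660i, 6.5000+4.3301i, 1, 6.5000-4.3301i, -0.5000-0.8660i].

x[n] = (1/6) Σ(k=0 to 5) X[k] · e^(2πikn/6)

Computing each x[n]:
x[0] = 2
x[1] = -3
x[2] = 0
x[3] = 2
x[4] = -2
x[5] = 0

x = [2, -3, 0, 2, -2, 0]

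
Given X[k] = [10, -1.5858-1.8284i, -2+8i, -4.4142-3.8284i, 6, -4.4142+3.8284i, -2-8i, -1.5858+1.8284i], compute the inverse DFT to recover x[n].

x[n] = (1/8) Σ(k=0 to 7) X[k] · e^(2πikn/8)

Computing each x[n]:
x[0] = 0
x[1] = 0
x[2] = 2
x[3] = 3
x[4] = 3
x[5] = -3
x[6] = 3
x[7] = 2

x = [0, 0, 2, 3, 3, -3, 3, 2]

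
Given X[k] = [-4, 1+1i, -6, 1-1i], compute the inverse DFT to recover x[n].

x[n] = (1/4) Σ(k=0 to 3) X[k] · e^(2πikn/4)

Computing each x[n]:
x[0] = -2
x[1] = 0
x[2] = -3
x[3] = 1

x = [-2, 0, -3, 1]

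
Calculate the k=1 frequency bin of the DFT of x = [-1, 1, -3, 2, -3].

X[1] = Σ(n=0 to 4) x[n] · ω_5^(1n) where ω_5 = e^(-2πi/5)
= (-1)·ω_5^0 + (1)·ω_5^1 + (-3)·ω_5^2 + (2)·ω_5^3 + (-3)·ω_5^4

X[1] = -0.8090-0.8653i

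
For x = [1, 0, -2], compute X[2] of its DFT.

X[2] = Σ(n=0 to 2) x[n] · ω_3^(2n) where ω_3 = e^(-2πi/3)
= (1)·ω_3^0 + (0)·ω_3^2 + (-2)·ω_3^4

X[2] = 2.0000+1.7321i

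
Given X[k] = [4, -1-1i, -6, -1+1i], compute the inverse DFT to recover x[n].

x[n] = (1/4) Σ(k=0 to 3) X[k] · e^(2πikn/4)

Computing each x[n]:
x[0] = -1
x[1] = 3
x[2] = 0
x[3] = 2

x = [-1, 3, 0, 2]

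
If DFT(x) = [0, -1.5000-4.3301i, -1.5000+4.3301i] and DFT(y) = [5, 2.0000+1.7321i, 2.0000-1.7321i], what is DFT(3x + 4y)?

By linearity: DFT(3x + 4y) = 3·DFT(x) + 4·DFT(y)
= 3·[0, -1.5000-4.3301i, -1.5000+4.3301i] + 4·[5, 2.0000+1.7321i, 2.0000-1.7321i]

Computing element-wise:
Z[0] = 3·(0) + 4·(5) = 20
Z[1] = 3·(-1.5000-4.3301i) + 4·(2.0000+1.7321i) = 3.5000-6.0619i
Z[2] = 3·(-1.5000+4.3301i) + 4·(2.0000-1.7321i) = 3.5000+6.0619i

DFT(3x + 4y) = 3·X + 4·Y = [20, 3.5000-6.0619i, 3.5000+6.0619i]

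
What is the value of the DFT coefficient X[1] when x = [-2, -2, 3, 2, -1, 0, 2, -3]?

X[1] = Σ(n=0 to 7) x[n] · ω_8^(1n) where ω_8 = e^(-2πi/8)
= (-2)·ω_8^0 + (-2)·ω_8^1 + (3)·ω_8^2 + (2)·ω_8^3 + (-1)·ω_8^4 + (0)·ω_8^5 + (2)·ω_8^6 + (-3)·ω_8^7

X[1] = -5.9497-3.1213i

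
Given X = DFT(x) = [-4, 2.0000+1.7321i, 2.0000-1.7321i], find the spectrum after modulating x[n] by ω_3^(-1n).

Modulation property: DFT(ω_3^(-1n)·x[n]) = X[(k-1) mod 3], so circularly shift X by 1 positions.

X[k-1] = [2.0000-1.7321i, -4, 2.0000+1.7321i]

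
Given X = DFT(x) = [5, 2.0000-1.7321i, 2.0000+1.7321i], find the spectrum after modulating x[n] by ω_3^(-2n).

Modulation property: DFT(ω_3^(-2n)·x[n]) = X[(k-2) mod 3], so circularly shift X by 2 positions.

X[k-2] = [2.0000-1.7321i, 2.0000+1.7321i, 5]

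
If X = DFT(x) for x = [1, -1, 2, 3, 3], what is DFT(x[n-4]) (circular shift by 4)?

Time shift by 4: X_shifted[k] = ω_5^(4k) · X[k]
Shifted x = [-1, 2, 3, 3, 1]

DFT(x[n-4]) = [8, -4.9271-0.9511i, -1.5729-0.5878i, -1.5729+0.5878i, -4.9271+0.9511i]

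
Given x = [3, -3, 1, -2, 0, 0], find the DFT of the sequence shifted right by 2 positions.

Time shift by 2: X_shifted[k] = ω_6^(2k) · X[k]
Shifted x = [0, 0, 3, -3, 1, -2]

DFT(x[n-2]) = [-1, -3.4641i, -4, 9, -4, 3.4641i]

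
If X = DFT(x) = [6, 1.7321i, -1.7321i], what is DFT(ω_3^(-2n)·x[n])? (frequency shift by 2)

Modulation property: DFT(ω_3^(-2n)·x[n]) = X[(k-2) mod 3], so circularly shift X by 2 positions.

X[k-2] = [1.7321i, -1.7321i, 6]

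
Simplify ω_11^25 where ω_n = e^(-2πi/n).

Since ω_11^11 = 1, powers reduce modulo 11.
25 mod 11 = 3
So ω_11^25 = ω_11^3 = e^(-2πi·3/11)

ω_11^25 = ω_11^3 = -0.1423-0.9898i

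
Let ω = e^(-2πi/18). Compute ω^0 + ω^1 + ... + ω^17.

Sum of all nth roots of unity equals 0 for n > 1 (geometric series with r ≠ 1).

0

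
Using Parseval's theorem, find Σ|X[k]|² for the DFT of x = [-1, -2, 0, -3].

Parseval: Σ|x[n]|² = (1/N)Σ|X[k]|², so Σ|X[k]|² = N·Σ|x[n]|² = 4·14.0000

Σ|X[k]|² = N·Σ|x[n]|² = 4·14.0000 = 56.0000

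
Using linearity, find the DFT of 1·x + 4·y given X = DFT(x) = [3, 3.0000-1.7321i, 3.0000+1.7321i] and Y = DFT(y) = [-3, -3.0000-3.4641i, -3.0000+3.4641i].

By linearity: DFT(1x + 4y) = 1·DFT(x) + 4·DFT(y)
= 1·[3, 3.0000-1.7321i, 3.0000+1.7321i] + 4·[-3, -3.0000-3.4641i, -3.0000+3.4641i]

Computing element-wise:
Z[0] = 1·(3) + 4·(-3) = -9
Z[1] = 1·(3.0000-1.7321i) + 4·(-3.0000-3.4641i) = -9.0000-15.5885i
Z[2] = 1·(3.0000+1.7321i) + 4·(-3.0000+3.4641i) = -9.0000+15.5885i

DFT(1x + 4y) = 1·X + 4·Y = [-9, -9.0000-15.5885i, -9.0000+15.5885i]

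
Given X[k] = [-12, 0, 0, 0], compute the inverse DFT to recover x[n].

x[n] = (1/4) Σ(k=0 to 3) X[k] · e^(2πikn/4)

Computing each x[n]:
x[0] = -3
x[1] = -3
x[2] = -3
x[3] = -3

x = [-3, -3, -3, -3]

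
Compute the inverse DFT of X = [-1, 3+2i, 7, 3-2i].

x[n] = (1/4) Σ(k=0 to 3) X[k] · e^(2πikn/4)

Computing each x[n]:
x[0] = 3
x[1] = -3
x[2] = 0
x[3] = -1

x = [3, -3, 0, -1]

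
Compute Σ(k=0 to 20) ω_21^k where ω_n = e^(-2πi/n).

Sum of all nth roots of unity equals 0 for n > 1 (geometric series with r ≠ 1).

0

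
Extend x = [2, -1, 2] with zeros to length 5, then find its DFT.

Original 3-point DFT: [3, 1.5000+2.5981i, 1.5000-2.5981i]
Zero-padded 5-point DFT provides frequency interpolation.

DFT_5([x, 0, ...]) = [3, 0.0729-0.2245i, 3.4271+2.4899i, 3.4271-2.4899i, 0.0729+0.2245i]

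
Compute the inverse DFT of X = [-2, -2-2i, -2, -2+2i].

x[n] = (1/4) Σ(k=0 to 3) X[k] · e^(2πikn/4)

Computing each x[n]:
x[0] = -2
x[1] = 1
x[2] = 0
x[3] = -1

x = [-2, 1, 0, -1]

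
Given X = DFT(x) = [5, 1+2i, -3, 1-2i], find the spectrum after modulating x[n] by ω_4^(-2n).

Modulation property: DFT(ω_4^(-2n)·x[n]) = X[(k-2) mod 4], so circularly shift X by 2 positions.

X[k-2] = [-3, 1-2i, 5, 1+2i]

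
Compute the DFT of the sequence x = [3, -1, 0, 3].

X[k] = Σ(n=0 to 3) x[n] · ω_4^(nk)
where ω_4 = e^(-2πi/4)

Computing each X[k]:
X[0] = 5
X[1] = 3+4i
X[2] = 1
X[3] = 3-4i

X = [5, 3+4i, 1, 3-4i]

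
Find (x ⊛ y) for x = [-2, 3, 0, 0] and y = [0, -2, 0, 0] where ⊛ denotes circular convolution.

(x ⊛ y)[n] = Σ(m=0 to 3) x[m] · y[(n-m) mod 4]

Computing each output sample:
(x ⊛ y)[0] = 0
(x ⊛ y)[1] = 4
(x ⊛ y)[2] = -6
(x ⊛ y)[3] = 0

x ⊛ y = [0, 4, -6, 0]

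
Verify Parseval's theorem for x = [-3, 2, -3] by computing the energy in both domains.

Time domain:
Σ|x[n]|² = |-3|² + |2|² + |-3|² = 22.0000

Frequency domain:
(1/3)Σ|X[k]|² = (1/3)(|-4|² + |-2.5000-4.3301i|² + |-2.5000+4.3301i|²) = (1/3)·66.0000 = 22.0000

Both sides agree, confirming Parseval's theorem.

Σ|x[n]|² = (1/N)Σ|X[k]|² = 22.0000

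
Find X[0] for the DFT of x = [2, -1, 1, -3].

X[0] = Σ(n=0 to 3) x[n] · ω_4^0 = Σ x[n]
= (2) + (-1) + (1) + (-3)

X[0] = -1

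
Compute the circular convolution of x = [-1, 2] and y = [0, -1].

(x ⊛ y)[n] = Σ(m=0 to 1) x[m] · y[(n-m) mod 2]

Computing each output sample:
(x ⊛ y)[0] = -2
(x ⊛ y)[1] = 1

x ⊛ y = [-2, 1]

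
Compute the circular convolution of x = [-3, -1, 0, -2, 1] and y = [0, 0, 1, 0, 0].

(x ⊛ y)[n] = Σ(m=0 to 4) x[m] · y[(n-m) mod 5]

Computing each output sample:
(x ⊛ y)[0] = -2
(x ⊛ y)[1] = 1
(x ⊛ y)[2] = -3
(x ⊛ y)[3] = -1
(x ⊛ y)[4] = 0

x ⊛ y = [-2, 1, -3, -1, 0]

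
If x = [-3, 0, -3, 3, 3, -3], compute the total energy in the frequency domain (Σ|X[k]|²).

Parseval: Σ|x[n]|² = (1/N)Σ|X[k]|², so Σ|X[k]|² = N·Σ|x[n]|² = 6·45.0000

Σ|X[k]|² = N·Σ|x[n]|² = 6·45.0000 = 270.0000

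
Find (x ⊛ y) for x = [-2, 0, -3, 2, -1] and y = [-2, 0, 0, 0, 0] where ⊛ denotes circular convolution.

(x ⊛ y)[n] = Σ(m=0 to 4) x[m] · y[(n-m) mod 5]

Computing each output sample:
(x ⊛ y)[0] = 4
(x ⊛ y)[1] = 0
(x ⊛ y)[2] = 6
(x ⊛ y)[3] = -4
(x ⊛ y)[4] = 2

x ⊛ y = [4, 0, 6, -4, 2]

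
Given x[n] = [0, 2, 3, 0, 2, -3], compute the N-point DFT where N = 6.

X[k] = Σ(n=0 to 5) x[n] · ω_6^(nk)
where ω_6 = e^(-2πi/6)

Computing each X[k]:
X[0] = 4
X[1] = -3.0000-5.1962i
X[2] = -2.0000-3.4641i
X[3] = 6
X[4] = -2.0000+3.4641i
X[5] = -3.0000+5.1962i

X = [4, -3.0000-5.1962i, -2.0000-3.4641i, 6, -2.0000+3.4641i, -3.0000+5.1962i]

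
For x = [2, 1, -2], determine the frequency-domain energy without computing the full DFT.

Parseval: Σ|x[n]|² = (1/N)Σ|X[k]|², so Σ|X[k]|² = N·Σ|x[n]|² = 3·9.0000

Σ|X[k]|² = N·Σ|x[n]|² = 3·9.0000 = 27.0000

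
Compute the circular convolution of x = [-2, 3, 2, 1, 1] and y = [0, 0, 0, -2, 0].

(x ⊛ y)[n] = Σ(m=0 to 4) x[m] · y[(n-m) mod 5]

Computing each output sample:
(x ⊛ y)[0] = -4
(x ⊛ y)[1] = -2
(x ⊛ y)[2] = -2
(x ⊛ y)[3] = 4
(x ⊛ y)[4] = -6

x ⊛ y = [-4, -2, -2, 4, -6]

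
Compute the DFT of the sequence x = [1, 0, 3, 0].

X[k] = Σ(n=0 to 3) x[n] · ω_4^(nk)
where ω_4 = e^(-2πi/4)

Computing each X[k]:
X[0] = 4
X[1] = -2
X[2] = 4
X[3] = -2

X = [4, -2, 4, -2]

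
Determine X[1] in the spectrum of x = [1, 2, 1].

X[1] = Σ(n=0 to 2) x[n] · ω_3^(1n) where ω_3 = e^(-2πi/3)
= (1)·ω_3^0 + (2)·ω_3^1 + (1)·ω_3^2

X[1] = -0.5000-0.8660i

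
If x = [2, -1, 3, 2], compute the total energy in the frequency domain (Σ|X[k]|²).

Parseval: Σ|x[n]|² = (1/N)Σ|X[k]|², so Σ|X[k]|² = N·Σ|x[n]|² = 4·18.0000

Σ|X[k]|² = N·Σ|x[n]|² = 4·18.0000 = 72.0000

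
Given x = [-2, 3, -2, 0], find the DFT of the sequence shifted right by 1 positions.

Time shift by 1: X_shifted[k] = ω_4^(1k) · X[k]
Shifted x = [0, -2, 3, -2]

DFT(x[n-1]) = [-1, -3, 7, -3]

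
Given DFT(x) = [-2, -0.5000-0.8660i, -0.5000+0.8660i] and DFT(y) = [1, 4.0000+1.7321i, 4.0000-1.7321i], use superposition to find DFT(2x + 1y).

By linearity: DFT(2x + 1y) = 2·DFT(x) + 1·DFT(y)
= 2·[-2, -0.5000-0.8660i, -0.5000+0.8660i] + 1·[1, 4.0000+1.7321i, 4.0000-1.7321i]

Computing element-wise:
Z[0] = 2·(-2) + 1·(1) = -3
Z[1] = 2·(-0.5000-0.8660i) + 1·(4.0000+1.7321i) = 3.0000+0.0001i
Z[2] = 2·(-0.5000+0.8660i) + 1·(4.0000-1.7321i) = 3.0000-0.0001i

DFT(2x + 1y) = 2·X + 1·Y = [-3, 3.0000+0.0001i, 3.0000-0.0001i]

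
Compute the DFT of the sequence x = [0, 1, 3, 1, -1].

X[k] = Σ(n=0 to 4) x[n] · ω_5^(nk)
where ω_5 = e^(-2πi/5)

Computing each X[k]:
X[0] = 4
X[1] = -3.2361-3.0777i
X[2] = 1.2361+0.7265i
X[3] = 1.2361-0.7265i
X[4] = -3.2361+3.0777i

X = [4, -3.2361-3.0777i, 1.2361+0.7265i, 1.2361-0.7265i, -3.2361+3.0777i]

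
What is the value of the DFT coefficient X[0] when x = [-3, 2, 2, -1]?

X[0] = Σ(n=0 to 3) x[n] · ω_4^0 = Σ x[n]
= (-3) + (2) + (2) + (-1)

X[0] = 0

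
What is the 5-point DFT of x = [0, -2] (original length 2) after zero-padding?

Original 2-point DFT: [-2, 2]
Zero-padded 5-point DFT provides frequency interpolation.

DFT_5([x, 0, ...]) = [-2, -0.6180+1.9021i, 1.6180+1.1756i, 1.6180-1.1756i, -0.6180-1.9021i]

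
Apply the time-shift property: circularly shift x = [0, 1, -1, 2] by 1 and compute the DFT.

Time shift by 1: X_shifted[k] = ω_4^(1k) · X[k]
Shifted x = [2, 0, 1, -1]

DFT(x[n-1]) = [2, 1-1i, 4, 1+1i]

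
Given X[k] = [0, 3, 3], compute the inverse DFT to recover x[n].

x[n] = (1/3) Σ(k=0 to 2) X[k] · e^(2πikn/3)

Computing each x[n]:
x[0] = 2
x[1] = -1
x[2] = -1

x = [2, -1, -1]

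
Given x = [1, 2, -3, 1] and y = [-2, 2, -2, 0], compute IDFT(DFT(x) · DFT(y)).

(x ⊛ y)[n] = Σ(m=0 to 3) x[m] · y[(n-m) mod 4]

Computing each output sample:
(x ⊛ y)[0] = 6
(x ⊛ y)[1] = -4
(x ⊛ y)[2] = 8
(x ⊛ y)[3] = -12

x ⊛ y = [6, -4, 8, -12]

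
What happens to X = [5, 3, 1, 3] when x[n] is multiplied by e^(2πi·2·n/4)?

Modulation property: DFT(ω_4^(-2n)·x[n]) = X[(k-2) mod 4], so circularly shift X by 2 positions.

X[k-2] = [1, 3, 5, 3]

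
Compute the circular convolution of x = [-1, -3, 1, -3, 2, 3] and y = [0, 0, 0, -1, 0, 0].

(x ⊛ y)[n] = Σ(m=0 to 5) x[m] · y[(n-m) mod 6]

Computing each output sample:
(x ⊛ y)[0] = 3
(x ⊛ y)[1] = -2
(x ⊛ y)[2] = -3
(x ⊛ y)[3] = 1
(x ⊛ y)[4] = 3
(x ⊛ y)[5] = -1

x ⊛ y = [3, -2, -3, 1, 3, -1]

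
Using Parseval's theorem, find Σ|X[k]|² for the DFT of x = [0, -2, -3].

Parseval: Σ|x[n]|² = (1/N)Σ|X[k]|², so Σ|X[k]|² = N·Σ|x[n]|² = 3·13.0000

Σ|X[k]|² = N·Σ|x[n]|² = 3·13.0000 = 39.0000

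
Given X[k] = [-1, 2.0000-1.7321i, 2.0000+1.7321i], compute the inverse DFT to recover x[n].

x[n] = (1/3) Σ(k=0 to 2) X[k] · e^(2πikn/3)

Computing each x[n]:
x[0] = 1
x[1] = 0
x[2] = -2

x = [1, 0, -2]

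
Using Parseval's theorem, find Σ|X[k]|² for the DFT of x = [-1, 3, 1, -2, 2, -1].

Parseval: Σ|x[n]|² = (1/N)Σ|X[k]|², so Σ|X[k]|² = N·Σ|x[n]|² = 6·20.0000

Σ|X[k]|² = N·Σ|x[n]|² = 6·20.0000 = 120.0000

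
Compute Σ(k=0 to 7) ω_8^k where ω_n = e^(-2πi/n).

Sum of all nth roots of unity equals 0 for n > 1 (geometric series with r ≠ 1).

0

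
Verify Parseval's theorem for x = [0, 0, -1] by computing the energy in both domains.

Time domain:
Σ|x[n]|² = |0|² + |0|² + |-1|² = 1.0000

Frequency domain:
(1/3)Σ|X[k]|² = (1/3)(|-1|² + |0.5000-0.8660i|² + |0.5000+0.8660i|²) = (1/3)·3.0000 = 1.0000

Both sides agree, confirming Parseval's theorem.

Σ|x[n]|² = (1/N)Σ|X[k]|² = 1.0000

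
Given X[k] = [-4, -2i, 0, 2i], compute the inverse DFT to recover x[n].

x[n] = (1/4) Σ(k=0 to 3) X[k] · e^(2πikn/4)

Computing each x[n]:
x[0] = -1
x[1] = 0
x[2] = -1
x[3] = -2

x = [-1, 0, -1, -2]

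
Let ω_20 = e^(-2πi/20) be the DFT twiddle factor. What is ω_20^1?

ω_20^1 = e^(-2πi·1/20)
= cos(-2π·1/20) + i·sin(-2π·1/20)
= cos(-2π/20) + i·sin(-2π/20)

ω_20^1 = cos(-2π/20) + i·sin(-2π/20) = 0.9511-0.3090i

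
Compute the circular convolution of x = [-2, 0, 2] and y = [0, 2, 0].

(x ⊛ y)[n] = Σ(m=0 to 2) x[m] · y[(n-m) mod 3]

Computing each output sample:
(x ⊛ y)[0] = 4
(x ⊛ y)[1] = -4
(x ⊛ y)[2] = 0

x ⊛ y = [4, -4, 0]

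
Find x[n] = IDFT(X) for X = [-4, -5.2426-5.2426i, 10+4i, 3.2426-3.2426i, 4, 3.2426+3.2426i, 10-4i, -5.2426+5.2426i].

x[n] = (1/8) Σ(k=0 to 7) X[k] · e^(2πikn/8)

Computing each x[n]:
x[0] = 2
x[1] = -2
x[2] = -2
x[3] = 3
x[4] = 3
x[5] = -2
x[6] = -3
x[7] = -3

x = [2, -2, -2, 3, 3, -2, -3, -3]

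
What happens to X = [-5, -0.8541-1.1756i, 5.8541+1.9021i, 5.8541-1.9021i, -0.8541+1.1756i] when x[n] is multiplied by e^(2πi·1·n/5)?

Modulation property: DFT(ω_5^(-1n)·x[n]) = X[(k-1) mod 5], so circularly shift X by 1 positions.

X[k-1] = [-0.8541+1.1756i, -5, -0.8541-1.1756i, 5.8541+1.9021i, 5.8541-1.9021i]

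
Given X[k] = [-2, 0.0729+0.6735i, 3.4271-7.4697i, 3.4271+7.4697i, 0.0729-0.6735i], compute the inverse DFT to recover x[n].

x[n] = (1/5) Σ(k=0 to 4) X[k] · e^(2πikn/5)

Computing each x[n]:
x[0] = 1
x[1] = 0
x[2] = -3
x[3] = 3
x[4] = -3

x = [1, 0, -3, 3, -3]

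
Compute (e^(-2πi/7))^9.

Since ω_7^7 = 1, powers reduce modulo 7.
9 mod 7 = 2
So ω_7^9 = ω_7^2 = e^(-2πi·2/7)

ω_7^9 = ω_7^2 = -0.2225-0.9749i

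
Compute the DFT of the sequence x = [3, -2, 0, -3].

X[k] = Σ(n=0 to 3) x[n] · ω_4^(nk)
where ω_4 = e^(-2πi/4)

Computing each X[k]:
X[0] = -2
X[1] = 3-1i
X[2] = 8
X[3] = 3+1i

X = [-2, 3-1i, 8, 3+1i]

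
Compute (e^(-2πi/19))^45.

Since ω_19^19 = 1, powers reduce modulo 19.
45 mod 19 = 7
So ω_19^45 = ω_19^7 = e^(-2πi·7/19)

ω_19^45 = ω_19^7 = -0.6773-0.7357i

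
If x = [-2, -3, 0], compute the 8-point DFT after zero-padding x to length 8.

Original 3-point DFT: [-5, -0.5000+2.5981i, -0.5000-2.5981i]
Zero-padded 8-point DFT provides frequency interpolation.

DFT_8([x, 0, ...]) = [-5, -4.1213+2.1213i, -2+3i, 0.1213+2.1213i, 1, 0.1213-2.1213i, -2-3i, -4.1213-2.1213i]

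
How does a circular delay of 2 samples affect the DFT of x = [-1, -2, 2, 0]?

Time shift by 2: X_shifted[k] = ω_4^(2k) · X[k]
Shifted x = [2, 0, -1, -2]

DFT(x[n-2]) = [-1, 3-2i, 3, 3+2i]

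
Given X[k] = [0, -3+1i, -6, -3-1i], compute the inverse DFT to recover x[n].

x[n] = (1/4) Σ(k=0 to 3) X[k] · e^(2πikn/4)

Computing each x[n]:
x[0] = -3
x[1] = 1
x[2] = 0
x[3] = 2

x = [-3, 1, 0, 2]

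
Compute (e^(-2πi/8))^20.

Since ω_8^8 = 1, powers reduce modulo 8.
20 mod 8 = 4
So ω_8^20 = ω_8^4 = e^(-2πi·4/8)

ω_8^20 = ω_8^4 = -1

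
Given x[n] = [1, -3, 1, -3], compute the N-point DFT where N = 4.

X[k] = Σ(n=0 to 3) x[n] · ω_4^(nk)
where ω_4 = e^(-2πi/4)

Computing each X[k]:
X[0] = -4
X[1] = 0
X[2] = 8
X[3] = 0

X = [-4, 0, 8, 0]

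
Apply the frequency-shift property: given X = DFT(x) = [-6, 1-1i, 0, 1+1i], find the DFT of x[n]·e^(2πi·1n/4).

Modulation property: DFT(ω_4^(-1n)·x[n]) = X[(k-1) mod 4], so circularly shift X by 1 positions.

X[k-1] = [1+1i, -6, 1-1i, 0]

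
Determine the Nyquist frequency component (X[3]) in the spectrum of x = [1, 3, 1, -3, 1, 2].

X[3] = Σ(n=0 to 5) x[n] · ω_6^(3n) where ω_6 = e^(-2πi/6)
= (1)·ω_6^0 + (3)·ω_6^3 + (1)·ω_6^6 + (-3)·ω_6^9 + (1)·ω_6^12 + (2)·ω_6^15

X[3] = 1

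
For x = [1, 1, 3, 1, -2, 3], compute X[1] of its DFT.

X[1] = Σ(n=0 to 5) x[n] · ω_6^(1n) where ω_6 = e^(-2πi/6)
= (1)·ω_6^0 + (1)·ω_6^1 + (3)·ω_6^2 + (1)·ω_6^3 + (-2)·ω_6^4 + (3)·ω_6^5

X[1] = 1.5000-2.5981i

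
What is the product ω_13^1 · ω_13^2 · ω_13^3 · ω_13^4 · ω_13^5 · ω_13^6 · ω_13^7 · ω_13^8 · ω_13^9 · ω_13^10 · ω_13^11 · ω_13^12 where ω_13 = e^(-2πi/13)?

The primitive 13th roots of unity are ω_13^k for k coprime to 13: k ∈ {1, 2, 3, 4, 5, 6, 7, 8, 9, 10, 11, 12}
Their product equals the constant term of the cyclotomic polynomial Φ_13(x) up to sign.
For n ≥ 3, the product of all primitive nth roots of unity is 1. (For n=1 it is 1; for n=2 it is -1.)

1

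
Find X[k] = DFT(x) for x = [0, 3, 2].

X[k] = Σ(n=0 to 2) x[n] · ω_3^(nk)
where ω_3 = e^(-2πi/3)

Computing each X[k]:
X[0] = 5
X[1] = -2.5000-0.8660i
X[2] = -2.5000+0.8660i

X = [5, -2.5000-0.8660i, -2.5000+0.8660i]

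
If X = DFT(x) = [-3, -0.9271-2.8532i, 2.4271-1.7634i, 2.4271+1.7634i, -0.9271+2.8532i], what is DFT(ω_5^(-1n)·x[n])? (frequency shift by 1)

Modulation property: DFT(ω_5^(-1n)·x[n]) = X[(k-1) mod 5], so circularly shift X by 1 positions.

X[k-1] = [-0.9271+2.8532i, -3, -0.9271-2.8532i, 2.4271-1.7634i, 2.4271+1.7634i]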